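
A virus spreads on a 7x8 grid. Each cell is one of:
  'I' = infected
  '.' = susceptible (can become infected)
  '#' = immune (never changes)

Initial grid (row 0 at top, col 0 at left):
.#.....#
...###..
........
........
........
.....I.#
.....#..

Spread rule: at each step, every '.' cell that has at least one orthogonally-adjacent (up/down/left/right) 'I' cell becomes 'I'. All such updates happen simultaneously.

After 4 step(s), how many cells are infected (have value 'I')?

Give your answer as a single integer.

Step 0 (initial): 1 infected
Step 1: +3 new -> 4 infected
Step 2: +6 new -> 10 infected
Step 3: +8 new -> 18 infected
Step 4: +7 new -> 25 infected

Answer: 25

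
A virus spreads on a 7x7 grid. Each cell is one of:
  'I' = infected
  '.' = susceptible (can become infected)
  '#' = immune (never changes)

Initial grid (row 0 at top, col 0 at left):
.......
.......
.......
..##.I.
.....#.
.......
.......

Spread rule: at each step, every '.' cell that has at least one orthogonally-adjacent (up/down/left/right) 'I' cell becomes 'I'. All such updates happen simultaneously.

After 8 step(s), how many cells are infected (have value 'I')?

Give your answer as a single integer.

Step 0 (initial): 1 infected
Step 1: +3 new -> 4 infected
Step 2: +5 new -> 9 infected
Step 3: +7 new -> 16 infected
Step 4: +9 new -> 25 infected
Step 5: +7 new -> 32 infected
Step 6: +7 new -> 39 infected
Step 7: +5 new -> 44 infected
Step 8: +2 new -> 46 infected

Answer: 46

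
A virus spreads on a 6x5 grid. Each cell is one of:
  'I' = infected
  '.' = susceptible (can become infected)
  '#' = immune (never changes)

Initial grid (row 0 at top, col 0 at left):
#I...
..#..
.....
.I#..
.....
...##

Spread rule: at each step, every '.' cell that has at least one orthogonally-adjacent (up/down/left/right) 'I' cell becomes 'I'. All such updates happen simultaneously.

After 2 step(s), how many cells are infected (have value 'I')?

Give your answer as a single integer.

Answer: 14

Derivation:
Step 0 (initial): 2 infected
Step 1: +5 new -> 7 infected
Step 2: +7 new -> 14 infected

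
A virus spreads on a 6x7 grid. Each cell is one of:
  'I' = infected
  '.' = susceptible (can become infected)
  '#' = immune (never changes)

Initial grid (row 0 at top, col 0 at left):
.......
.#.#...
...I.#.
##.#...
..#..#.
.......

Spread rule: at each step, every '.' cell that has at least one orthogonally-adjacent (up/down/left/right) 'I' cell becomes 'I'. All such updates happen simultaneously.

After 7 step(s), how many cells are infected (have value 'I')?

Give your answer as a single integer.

Step 0 (initial): 1 infected
Step 1: +2 new -> 3 infected
Step 2: +5 new -> 8 infected
Step 3: +6 new -> 14 infected
Step 4: +8 new -> 22 infected
Step 5: +6 new -> 28 infected
Step 6: +2 new -> 30 infected
Step 7: +1 new -> 31 infected

Answer: 31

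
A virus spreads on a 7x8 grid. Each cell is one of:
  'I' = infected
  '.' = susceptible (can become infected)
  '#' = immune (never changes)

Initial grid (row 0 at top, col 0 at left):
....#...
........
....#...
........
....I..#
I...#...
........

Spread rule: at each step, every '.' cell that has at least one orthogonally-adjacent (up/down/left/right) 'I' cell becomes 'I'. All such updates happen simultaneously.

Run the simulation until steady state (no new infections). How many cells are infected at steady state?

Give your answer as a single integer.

Answer: 52

Derivation:
Step 0 (initial): 2 infected
Step 1: +6 new -> 8 infected
Step 2: +10 new -> 18 infected
Step 3: +10 new -> 28 infected
Step 4: +10 new -> 38 infected
Step 5: +9 new -> 47 infected
Step 6: +4 new -> 51 infected
Step 7: +1 new -> 52 infected
Step 8: +0 new -> 52 infected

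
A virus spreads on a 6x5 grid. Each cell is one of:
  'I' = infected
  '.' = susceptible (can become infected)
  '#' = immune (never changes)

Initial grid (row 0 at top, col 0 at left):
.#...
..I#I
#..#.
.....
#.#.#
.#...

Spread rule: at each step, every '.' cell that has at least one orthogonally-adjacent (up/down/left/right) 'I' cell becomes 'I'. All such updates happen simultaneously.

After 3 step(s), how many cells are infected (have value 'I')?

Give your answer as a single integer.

Answer: 15

Derivation:
Step 0 (initial): 2 infected
Step 1: +5 new -> 7 infected
Step 2: +5 new -> 12 infected
Step 3: +3 new -> 15 infected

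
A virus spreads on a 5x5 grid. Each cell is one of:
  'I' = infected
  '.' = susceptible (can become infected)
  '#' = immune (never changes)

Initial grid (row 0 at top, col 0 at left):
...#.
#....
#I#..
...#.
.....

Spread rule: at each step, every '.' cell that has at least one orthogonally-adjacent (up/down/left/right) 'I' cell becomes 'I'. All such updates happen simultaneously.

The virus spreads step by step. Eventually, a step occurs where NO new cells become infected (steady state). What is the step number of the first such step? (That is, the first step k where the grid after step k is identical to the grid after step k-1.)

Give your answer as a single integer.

Step 0 (initial): 1 infected
Step 1: +2 new -> 3 infected
Step 2: +5 new -> 8 infected
Step 3: +5 new -> 13 infected
Step 4: +3 new -> 16 infected
Step 5: +3 new -> 19 infected
Step 6: +1 new -> 20 infected
Step 7: +0 new -> 20 infected

Answer: 7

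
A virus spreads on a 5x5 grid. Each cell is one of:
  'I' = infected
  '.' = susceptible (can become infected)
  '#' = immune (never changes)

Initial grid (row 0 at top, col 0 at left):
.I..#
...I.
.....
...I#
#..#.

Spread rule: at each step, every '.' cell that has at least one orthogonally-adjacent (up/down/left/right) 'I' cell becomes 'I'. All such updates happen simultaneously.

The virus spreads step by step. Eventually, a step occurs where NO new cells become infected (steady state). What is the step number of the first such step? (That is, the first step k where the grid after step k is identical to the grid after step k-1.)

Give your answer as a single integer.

Answer: 4

Derivation:
Step 0 (initial): 3 infected
Step 1: +8 new -> 11 infected
Step 2: +6 new -> 17 infected
Step 3: +3 new -> 20 infected
Step 4: +0 new -> 20 infected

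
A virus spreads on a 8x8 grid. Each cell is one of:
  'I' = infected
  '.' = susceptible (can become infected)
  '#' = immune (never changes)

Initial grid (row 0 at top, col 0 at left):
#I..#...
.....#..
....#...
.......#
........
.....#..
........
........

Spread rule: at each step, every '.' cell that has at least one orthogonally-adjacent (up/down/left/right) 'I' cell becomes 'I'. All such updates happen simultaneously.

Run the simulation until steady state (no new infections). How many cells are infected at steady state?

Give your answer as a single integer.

Answer: 58

Derivation:
Step 0 (initial): 1 infected
Step 1: +2 new -> 3 infected
Step 2: +4 new -> 7 infected
Step 3: +4 new -> 11 infected
Step 4: +5 new -> 16 infected
Step 5: +4 new -> 20 infected
Step 6: +5 new -> 25 infected
Step 7: +6 new -> 31 infected
Step 8: +7 new -> 38 infected
Step 9: +4 new -> 42 infected
Step 10: +6 new -> 48 infected
Step 11: +5 new -> 53 infected
Step 12: +4 new -> 57 infected
Step 13: +1 new -> 58 infected
Step 14: +0 new -> 58 infected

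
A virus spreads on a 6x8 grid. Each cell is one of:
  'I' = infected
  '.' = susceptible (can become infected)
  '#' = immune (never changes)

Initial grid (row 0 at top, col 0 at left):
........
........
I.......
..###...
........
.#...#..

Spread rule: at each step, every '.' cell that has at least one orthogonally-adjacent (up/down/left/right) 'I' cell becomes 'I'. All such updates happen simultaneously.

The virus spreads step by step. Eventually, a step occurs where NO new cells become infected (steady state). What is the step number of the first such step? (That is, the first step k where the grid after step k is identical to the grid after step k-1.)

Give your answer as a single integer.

Step 0 (initial): 1 infected
Step 1: +3 new -> 4 infected
Step 2: +5 new -> 9 infected
Step 3: +5 new -> 14 infected
Step 4: +4 new -> 18 infected
Step 5: +5 new -> 23 infected
Step 6: +6 new -> 29 infected
Step 7: +6 new -> 35 infected
Step 8: +4 new -> 39 infected
Step 9: +3 new -> 42 infected
Step 10: +1 new -> 43 infected
Step 11: +0 new -> 43 infected

Answer: 11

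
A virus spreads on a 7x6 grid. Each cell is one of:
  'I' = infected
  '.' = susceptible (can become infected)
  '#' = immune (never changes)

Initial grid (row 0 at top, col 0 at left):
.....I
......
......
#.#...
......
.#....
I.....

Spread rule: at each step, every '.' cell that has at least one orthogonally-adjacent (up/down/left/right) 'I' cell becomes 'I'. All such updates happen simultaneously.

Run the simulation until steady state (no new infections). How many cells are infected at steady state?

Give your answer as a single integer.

Step 0 (initial): 2 infected
Step 1: +4 new -> 6 infected
Step 2: +5 new -> 11 infected
Step 3: +7 new -> 18 infected
Step 4: +9 new -> 27 infected
Step 5: +10 new -> 37 infected
Step 6: +2 new -> 39 infected
Step 7: +0 new -> 39 infected

Answer: 39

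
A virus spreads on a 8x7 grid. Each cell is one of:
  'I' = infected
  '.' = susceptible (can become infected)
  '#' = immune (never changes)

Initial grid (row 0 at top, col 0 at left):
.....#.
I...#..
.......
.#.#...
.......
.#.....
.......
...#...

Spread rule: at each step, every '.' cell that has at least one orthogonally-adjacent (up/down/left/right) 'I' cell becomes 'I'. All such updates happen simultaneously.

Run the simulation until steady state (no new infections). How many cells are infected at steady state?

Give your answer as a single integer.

Step 0 (initial): 1 infected
Step 1: +3 new -> 4 infected
Step 2: +4 new -> 8 infected
Step 3: +4 new -> 12 infected
Step 4: +5 new -> 17 infected
Step 5: +4 new -> 21 infected
Step 6: +6 new -> 27 infected
Step 7: +7 new -> 34 infected
Step 8: +6 new -> 40 infected
Step 9: +4 new -> 44 infected
Step 10: +3 new -> 47 infected
Step 11: +2 new -> 49 infected
Step 12: +1 new -> 50 infected
Step 13: +0 new -> 50 infected

Answer: 50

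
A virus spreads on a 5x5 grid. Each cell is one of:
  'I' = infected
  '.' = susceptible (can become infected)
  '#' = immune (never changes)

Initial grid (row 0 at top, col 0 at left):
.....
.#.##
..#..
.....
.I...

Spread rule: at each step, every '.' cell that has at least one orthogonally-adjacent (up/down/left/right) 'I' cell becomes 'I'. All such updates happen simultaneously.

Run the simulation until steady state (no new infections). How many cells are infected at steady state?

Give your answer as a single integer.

Answer: 21

Derivation:
Step 0 (initial): 1 infected
Step 1: +3 new -> 4 infected
Step 2: +4 new -> 8 infected
Step 3: +3 new -> 11 infected
Step 4: +3 new -> 14 infected
Step 5: +2 new -> 16 infected
Step 6: +1 new -> 17 infected
Step 7: +1 new -> 18 infected
Step 8: +2 new -> 20 infected
Step 9: +1 new -> 21 infected
Step 10: +0 new -> 21 infected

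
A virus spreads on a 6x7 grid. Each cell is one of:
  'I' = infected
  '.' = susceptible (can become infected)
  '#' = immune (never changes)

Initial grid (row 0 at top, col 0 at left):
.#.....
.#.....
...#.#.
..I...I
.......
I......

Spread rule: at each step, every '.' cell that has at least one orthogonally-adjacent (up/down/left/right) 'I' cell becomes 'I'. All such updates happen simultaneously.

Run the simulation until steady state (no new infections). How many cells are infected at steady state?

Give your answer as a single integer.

Answer: 38

Derivation:
Step 0 (initial): 3 infected
Step 1: +9 new -> 12 infected
Step 2: +10 new -> 22 infected
Step 3: +9 new -> 31 infected
Step 4: +5 new -> 36 infected
Step 5: +2 new -> 38 infected
Step 6: +0 new -> 38 infected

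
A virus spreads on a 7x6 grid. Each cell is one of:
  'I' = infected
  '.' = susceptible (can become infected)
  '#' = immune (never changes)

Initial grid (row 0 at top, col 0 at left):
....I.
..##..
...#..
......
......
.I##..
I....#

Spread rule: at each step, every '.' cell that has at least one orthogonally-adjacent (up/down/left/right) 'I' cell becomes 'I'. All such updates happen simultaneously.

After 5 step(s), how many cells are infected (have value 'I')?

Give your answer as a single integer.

Answer: 35

Derivation:
Step 0 (initial): 3 infected
Step 1: +6 new -> 9 infected
Step 2: +7 new -> 16 infected
Step 3: +8 new -> 24 infected
Step 4: +8 new -> 32 infected
Step 5: +3 new -> 35 infected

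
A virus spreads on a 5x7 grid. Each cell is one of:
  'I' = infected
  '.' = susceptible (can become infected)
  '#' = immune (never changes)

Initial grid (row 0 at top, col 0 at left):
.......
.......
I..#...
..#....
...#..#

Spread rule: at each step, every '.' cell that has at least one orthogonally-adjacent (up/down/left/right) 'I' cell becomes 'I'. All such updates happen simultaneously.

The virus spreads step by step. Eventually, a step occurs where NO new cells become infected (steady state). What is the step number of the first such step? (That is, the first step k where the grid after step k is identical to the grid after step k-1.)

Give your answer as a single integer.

Answer: 10

Derivation:
Step 0 (initial): 1 infected
Step 1: +3 new -> 4 infected
Step 2: +5 new -> 9 infected
Step 3: +3 new -> 12 infected
Step 4: +3 new -> 15 infected
Step 5: +2 new -> 17 infected
Step 6: +3 new -> 20 infected
Step 7: +4 new -> 24 infected
Step 8: +5 new -> 29 infected
Step 9: +2 new -> 31 infected
Step 10: +0 new -> 31 infected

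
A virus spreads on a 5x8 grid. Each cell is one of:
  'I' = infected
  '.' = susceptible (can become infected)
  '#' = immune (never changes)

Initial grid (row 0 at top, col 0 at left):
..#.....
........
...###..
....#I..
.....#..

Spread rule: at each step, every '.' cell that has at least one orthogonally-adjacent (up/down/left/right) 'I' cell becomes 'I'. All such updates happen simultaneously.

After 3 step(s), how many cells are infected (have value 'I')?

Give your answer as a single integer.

Step 0 (initial): 1 infected
Step 1: +1 new -> 2 infected
Step 2: +3 new -> 5 infected
Step 3: +3 new -> 8 infected

Answer: 8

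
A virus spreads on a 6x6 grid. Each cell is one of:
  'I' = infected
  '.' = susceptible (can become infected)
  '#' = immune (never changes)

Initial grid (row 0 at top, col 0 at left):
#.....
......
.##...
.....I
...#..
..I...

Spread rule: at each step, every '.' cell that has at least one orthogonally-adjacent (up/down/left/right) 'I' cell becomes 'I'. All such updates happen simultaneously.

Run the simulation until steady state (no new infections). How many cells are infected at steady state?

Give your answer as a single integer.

Answer: 32

Derivation:
Step 0 (initial): 2 infected
Step 1: +6 new -> 8 infected
Step 2: +9 new -> 17 infected
Step 3: +5 new -> 22 infected
Step 4: +3 new -> 25 infected
Step 5: +3 new -> 28 infected
Step 6: +3 new -> 31 infected
Step 7: +1 new -> 32 infected
Step 8: +0 new -> 32 infected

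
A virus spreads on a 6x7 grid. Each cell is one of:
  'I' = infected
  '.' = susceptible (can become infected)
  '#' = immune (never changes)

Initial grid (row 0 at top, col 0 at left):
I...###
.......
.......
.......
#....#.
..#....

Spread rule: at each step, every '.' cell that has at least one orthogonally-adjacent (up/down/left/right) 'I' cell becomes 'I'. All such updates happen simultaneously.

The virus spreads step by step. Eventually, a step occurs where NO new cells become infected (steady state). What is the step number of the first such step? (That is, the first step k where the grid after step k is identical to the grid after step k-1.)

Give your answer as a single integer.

Answer: 12

Derivation:
Step 0 (initial): 1 infected
Step 1: +2 new -> 3 infected
Step 2: +3 new -> 6 infected
Step 3: +4 new -> 10 infected
Step 4: +3 new -> 13 infected
Step 5: +4 new -> 17 infected
Step 6: +5 new -> 22 infected
Step 7: +5 new -> 27 infected
Step 8: +4 new -> 31 infected
Step 9: +2 new -> 33 infected
Step 10: +2 new -> 35 infected
Step 11: +1 new -> 36 infected
Step 12: +0 new -> 36 infected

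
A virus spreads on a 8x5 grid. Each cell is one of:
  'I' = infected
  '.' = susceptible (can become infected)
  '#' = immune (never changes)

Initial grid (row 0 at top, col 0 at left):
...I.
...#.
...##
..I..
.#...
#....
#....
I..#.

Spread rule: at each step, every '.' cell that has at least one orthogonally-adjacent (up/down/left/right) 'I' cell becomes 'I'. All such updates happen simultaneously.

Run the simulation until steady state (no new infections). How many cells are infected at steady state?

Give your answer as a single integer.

Step 0 (initial): 3 infected
Step 1: +7 new -> 10 infected
Step 2: +10 new -> 20 infected
Step 3: +8 new -> 28 infected
Step 4: +3 new -> 31 infected
Step 5: +1 new -> 32 infected
Step 6: +1 new -> 33 infected
Step 7: +0 new -> 33 infected

Answer: 33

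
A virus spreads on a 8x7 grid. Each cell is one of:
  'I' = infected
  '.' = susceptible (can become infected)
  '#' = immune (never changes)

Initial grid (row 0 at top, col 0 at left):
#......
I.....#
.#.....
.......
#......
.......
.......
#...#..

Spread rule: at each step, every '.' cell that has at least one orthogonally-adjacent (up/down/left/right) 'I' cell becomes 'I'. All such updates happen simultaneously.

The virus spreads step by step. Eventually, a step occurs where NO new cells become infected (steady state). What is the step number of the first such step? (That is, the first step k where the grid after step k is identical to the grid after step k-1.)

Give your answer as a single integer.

Step 0 (initial): 1 infected
Step 1: +2 new -> 3 infected
Step 2: +3 new -> 6 infected
Step 3: +4 new -> 10 infected
Step 4: +5 new -> 15 infected
Step 5: +6 new -> 21 infected
Step 6: +7 new -> 28 infected
Step 7: +8 new -> 36 infected
Step 8: +5 new -> 41 infected
Step 9: +4 new -> 45 infected
Step 10: +2 new -> 47 infected
Step 11: +2 new -> 49 infected
Step 12: +1 new -> 50 infected
Step 13: +0 new -> 50 infected

Answer: 13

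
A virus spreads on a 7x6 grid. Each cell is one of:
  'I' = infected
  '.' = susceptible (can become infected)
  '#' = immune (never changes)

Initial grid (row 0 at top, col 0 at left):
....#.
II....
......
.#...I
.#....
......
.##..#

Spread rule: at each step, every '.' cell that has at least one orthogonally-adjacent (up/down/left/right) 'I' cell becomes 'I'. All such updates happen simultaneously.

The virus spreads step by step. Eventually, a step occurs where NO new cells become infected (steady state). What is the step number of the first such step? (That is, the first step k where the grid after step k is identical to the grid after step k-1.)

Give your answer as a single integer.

Step 0 (initial): 3 infected
Step 1: +8 new -> 11 infected
Step 2: +9 new -> 20 infected
Step 3: +8 new -> 28 infected
Step 4: +4 new -> 32 infected
Step 5: +4 new -> 36 infected
Step 6: +0 new -> 36 infected

Answer: 6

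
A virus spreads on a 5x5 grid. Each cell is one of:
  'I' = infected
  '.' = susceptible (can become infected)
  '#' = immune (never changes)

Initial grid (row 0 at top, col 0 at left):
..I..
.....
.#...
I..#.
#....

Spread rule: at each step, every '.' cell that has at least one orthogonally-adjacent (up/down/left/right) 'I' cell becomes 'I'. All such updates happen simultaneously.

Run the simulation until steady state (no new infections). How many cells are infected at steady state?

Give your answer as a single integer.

Answer: 22

Derivation:
Step 0 (initial): 2 infected
Step 1: +5 new -> 7 infected
Step 2: +8 new -> 15 infected
Step 3: +3 new -> 18 infected
Step 4: +2 new -> 20 infected
Step 5: +2 new -> 22 infected
Step 6: +0 new -> 22 infected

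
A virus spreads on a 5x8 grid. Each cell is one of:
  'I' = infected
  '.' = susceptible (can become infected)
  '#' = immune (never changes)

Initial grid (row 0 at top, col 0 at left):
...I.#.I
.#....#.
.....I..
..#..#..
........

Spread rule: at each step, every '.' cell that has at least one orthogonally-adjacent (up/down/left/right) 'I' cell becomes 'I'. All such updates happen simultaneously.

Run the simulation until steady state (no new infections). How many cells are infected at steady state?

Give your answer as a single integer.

Answer: 35

Derivation:
Step 0 (initial): 3 infected
Step 1: +8 new -> 11 infected
Step 2: +7 new -> 18 infected
Step 3: +6 new -> 24 infected
Step 4: +5 new -> 29 infected
Step 5: +3 new -> 32 infected
Step 6: +2 new -> 34 infected
Step 7: +1 new -> 35 infected
Step 8: +0 new -> 35 infected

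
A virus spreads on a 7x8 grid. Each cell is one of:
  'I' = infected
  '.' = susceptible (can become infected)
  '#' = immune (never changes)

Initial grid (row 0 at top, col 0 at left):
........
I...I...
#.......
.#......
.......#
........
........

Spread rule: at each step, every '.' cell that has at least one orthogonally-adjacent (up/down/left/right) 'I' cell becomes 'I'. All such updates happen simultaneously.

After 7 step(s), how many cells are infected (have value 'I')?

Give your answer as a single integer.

Step 0 (initial): 2 infected
Step 1: +6 new -> 8 infected
Step 2: +9 new -> 17 infected
Step 3: +8 new -> 25 infected
Step 4: +7 new -> 32 infected
Step 5: +6 new -> 38 infected
Step 6: +5 new -> 43 infected
Step 7: +5 new -> 48 infected

Answer: 48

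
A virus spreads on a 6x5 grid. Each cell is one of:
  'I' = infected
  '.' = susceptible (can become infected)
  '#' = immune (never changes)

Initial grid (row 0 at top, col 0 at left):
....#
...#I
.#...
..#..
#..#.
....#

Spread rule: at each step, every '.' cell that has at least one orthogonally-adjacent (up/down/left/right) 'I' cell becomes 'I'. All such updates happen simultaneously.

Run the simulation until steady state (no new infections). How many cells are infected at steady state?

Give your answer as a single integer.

Answer: 23

Derivation:
Step 0 (initial): 1 infected
Step 1: +1 new -> 2 infected
Step 2: +2 new -> 4 infected
Step 3: +3 new -> 7 infected
Step 4: +1 new -> 8 infected
Step 5: +2 new -> 10 infected
Step 6: +3 new -> 13 infected
Step 7: +2 new -> 15 infected
Step 8: +1 new -> 16 infected
Step 9: +1 new -> 17 infected
Step 10: +1 new -> 18 infected
Step 11: +2 new -> 20 infected
Step 12: +2 new -> 22 infected
Step 13: +1 new -> 23 infected
Step 14: +0 new -> 23 infected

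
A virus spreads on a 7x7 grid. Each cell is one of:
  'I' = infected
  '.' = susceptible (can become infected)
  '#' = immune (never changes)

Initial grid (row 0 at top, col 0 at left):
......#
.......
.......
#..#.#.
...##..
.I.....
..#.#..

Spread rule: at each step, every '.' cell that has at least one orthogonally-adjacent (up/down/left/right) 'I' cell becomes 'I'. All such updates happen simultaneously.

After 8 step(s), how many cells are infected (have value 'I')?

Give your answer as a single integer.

Answer: 39

Derivation:
Step 0 (initial): 1 infected
Step 1: +4 new -> 5 infected
Step 2: +5 new -> 10 infected
Step 3: +4 new -> 14 infected
Step 4: +4 new -> 18 infected
Step 5: +7 new -> 25 infected
Step 6: +6 new -> 31 infected
Step 7: +5 new -> 36 infected
Step 8: +3 new -> 39 infected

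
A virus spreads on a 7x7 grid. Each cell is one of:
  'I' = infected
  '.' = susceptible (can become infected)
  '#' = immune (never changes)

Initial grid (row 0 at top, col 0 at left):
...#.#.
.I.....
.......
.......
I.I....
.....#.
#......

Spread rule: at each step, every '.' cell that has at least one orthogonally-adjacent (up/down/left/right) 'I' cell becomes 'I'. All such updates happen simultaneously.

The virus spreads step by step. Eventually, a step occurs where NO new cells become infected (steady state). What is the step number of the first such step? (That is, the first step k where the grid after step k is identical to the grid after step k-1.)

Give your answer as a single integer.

Answer: 7

Derivation:
Step 0 (initial): 3 infected
Step 1: +10 new -> 13 infected
Step 2: +11 new -> 24 infected
Step 3: +7 new -> 31 infected
Step 4: +6 new -> 37 infected
Step 5: +5 new -> 42 infected
Step 6: +3 new -> 45 infected
Step 7: +0 new -> 45 infected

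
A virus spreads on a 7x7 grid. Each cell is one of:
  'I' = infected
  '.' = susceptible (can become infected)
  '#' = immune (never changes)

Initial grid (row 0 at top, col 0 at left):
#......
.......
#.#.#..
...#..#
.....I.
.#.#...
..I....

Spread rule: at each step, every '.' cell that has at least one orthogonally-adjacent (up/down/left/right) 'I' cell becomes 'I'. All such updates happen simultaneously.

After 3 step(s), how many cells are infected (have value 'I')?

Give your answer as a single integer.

Step 0 (initial): 2 infected
Step 1: +7 new -> 9 infected
Step 2: +9 new -> 18 infected
Step 3: +6 new -> 24 infected

Answer: 24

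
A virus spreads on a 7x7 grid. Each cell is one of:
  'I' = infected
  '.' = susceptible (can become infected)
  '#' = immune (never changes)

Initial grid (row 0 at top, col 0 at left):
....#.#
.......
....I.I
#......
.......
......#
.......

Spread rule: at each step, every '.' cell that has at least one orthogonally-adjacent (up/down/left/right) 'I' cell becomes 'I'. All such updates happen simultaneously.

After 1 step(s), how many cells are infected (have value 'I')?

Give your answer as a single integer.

Answer: 8

Derivation:
Step 0 (initial): 2 infected
Step 1: +6 new -> 8 infected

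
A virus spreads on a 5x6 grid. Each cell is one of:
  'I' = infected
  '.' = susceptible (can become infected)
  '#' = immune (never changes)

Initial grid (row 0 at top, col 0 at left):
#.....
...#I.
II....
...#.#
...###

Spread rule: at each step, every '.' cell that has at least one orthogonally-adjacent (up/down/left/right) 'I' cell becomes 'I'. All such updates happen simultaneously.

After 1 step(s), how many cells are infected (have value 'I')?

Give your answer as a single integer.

Answer: 11

Derivation:
Step 0 (initial): 3 infected
Step 1: +8 new -> 11 infected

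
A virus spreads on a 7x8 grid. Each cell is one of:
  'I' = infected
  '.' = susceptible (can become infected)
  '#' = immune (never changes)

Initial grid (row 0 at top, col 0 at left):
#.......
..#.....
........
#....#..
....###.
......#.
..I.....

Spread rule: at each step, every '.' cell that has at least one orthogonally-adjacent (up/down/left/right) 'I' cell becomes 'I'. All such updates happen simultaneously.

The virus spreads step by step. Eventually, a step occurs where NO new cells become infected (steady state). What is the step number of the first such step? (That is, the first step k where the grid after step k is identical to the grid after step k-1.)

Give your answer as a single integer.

Step 0 (initial): 1 infected
Step 1: +3 new -> 4 infected
Step 2: +5 new -> 9 infected
Step 3: +6 new -> 15 infected
Step 4: +6 new -> 21 infected
Step 5: +4 new -> 25 infected
Step 6: +5 new -> 30 infected
Step 7: +6 new -> 36 infected
Step 8: +5 new -> 41 infected
Step 9: +4 new -> 45 infected
Step 10: +2 new -> 47 infected
Step 11: +1 new -> 48 infected
Step 12: +0 new -> 48 infected

Answer: 12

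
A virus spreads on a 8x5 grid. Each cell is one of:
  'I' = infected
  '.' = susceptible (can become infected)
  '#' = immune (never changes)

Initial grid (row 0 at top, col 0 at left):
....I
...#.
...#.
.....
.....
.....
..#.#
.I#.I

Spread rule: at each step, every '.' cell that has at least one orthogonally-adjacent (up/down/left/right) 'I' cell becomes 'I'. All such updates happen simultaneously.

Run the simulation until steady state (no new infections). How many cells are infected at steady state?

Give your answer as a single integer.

Step 0 (initial): 3 infected
Step 1: +5 new -> 8 infected
Step 2: +5 new -> 13 infected
Step 3: +7 new -> 20 infected
Step 4: +10 new -> 30 infected
Step 5: +4 new -> 34 infected
Step 6: +1 new -> 35 infected
Step 7: +0 new -> 35 infected

Answer: 35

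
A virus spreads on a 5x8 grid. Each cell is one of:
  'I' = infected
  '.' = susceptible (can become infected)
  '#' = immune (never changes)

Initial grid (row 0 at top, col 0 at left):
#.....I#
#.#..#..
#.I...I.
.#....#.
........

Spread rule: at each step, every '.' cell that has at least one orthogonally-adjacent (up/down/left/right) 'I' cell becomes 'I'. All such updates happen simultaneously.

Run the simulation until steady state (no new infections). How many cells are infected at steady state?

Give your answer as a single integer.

Step 0 (initial): 3 infected
Step 1: +7 new -> 10 infected
Step 2: +9 new -> 19 infected
Step 3: +8 new -> 27 infected
Step 4: +4 new -> 31 infected
Step 5: +1 new -> 32 infected
Step 6: +0 new -> 32 infected

Answer: 32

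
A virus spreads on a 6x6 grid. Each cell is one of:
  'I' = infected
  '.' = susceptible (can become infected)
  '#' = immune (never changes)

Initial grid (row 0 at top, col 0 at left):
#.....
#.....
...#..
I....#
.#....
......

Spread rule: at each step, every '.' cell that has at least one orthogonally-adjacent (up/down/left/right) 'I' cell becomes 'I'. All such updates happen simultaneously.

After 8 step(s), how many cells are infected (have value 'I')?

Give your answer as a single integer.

Step 0 (initial): 1 infected
Step 1: +3 new -> 4 infected
Step 2: +3 new -> 7 infected
Step 3: +5 new -> 12 infected
Step 4: +5 new -> 17 infected
Step 5: +5 new -> 22 infected
Step 6: +5 new -> 27 infected
Step 7: +3 new -> 30 infected
Step 8: +1 new -> 31 infected

Answer: 31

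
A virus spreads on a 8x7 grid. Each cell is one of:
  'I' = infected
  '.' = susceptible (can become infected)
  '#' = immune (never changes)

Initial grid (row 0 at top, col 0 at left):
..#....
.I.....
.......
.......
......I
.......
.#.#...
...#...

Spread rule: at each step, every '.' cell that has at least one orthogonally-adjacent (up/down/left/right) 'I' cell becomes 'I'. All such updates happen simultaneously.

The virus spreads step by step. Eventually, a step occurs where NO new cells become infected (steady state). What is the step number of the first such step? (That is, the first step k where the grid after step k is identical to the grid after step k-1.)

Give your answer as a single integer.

Answer: 9

Derivation:
Step 0 (initial): 2 infected
Step 1: +7 new -> 9 infected
Step 2: +10 new -> 19 infected
Step 3: +13 new -> 32 infected
Step 4: +11 new -> 43 infected
Step 5: +4 new -> 47 infected
Step 6: +2 new -> 49 infected
Step 7: +2 new -> 51 infected
Step 8: +1 new -> 52 infected
Step 9: +0 new -> 52 infected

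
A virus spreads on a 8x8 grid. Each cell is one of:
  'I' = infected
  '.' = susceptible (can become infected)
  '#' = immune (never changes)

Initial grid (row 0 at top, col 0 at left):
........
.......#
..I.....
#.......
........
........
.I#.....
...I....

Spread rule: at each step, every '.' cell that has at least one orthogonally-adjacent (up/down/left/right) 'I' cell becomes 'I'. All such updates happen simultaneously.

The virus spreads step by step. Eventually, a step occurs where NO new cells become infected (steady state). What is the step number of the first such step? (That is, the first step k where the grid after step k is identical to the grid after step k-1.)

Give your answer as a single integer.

Step 0 (initial): 3 infected
Step 1: +10 new -> 13 infected
Step 2: +15 new -> 28 infected
Step 3: +11 new -> 39 infected
Step 4: +9 new -> 48 infected
Step 5: +7 new -> 55 infected
Step 6: +4 new -> 59 infected
Step 7: +2 new -> 61 infected
Step 8: +0 new -> 61 infected

Answer: 8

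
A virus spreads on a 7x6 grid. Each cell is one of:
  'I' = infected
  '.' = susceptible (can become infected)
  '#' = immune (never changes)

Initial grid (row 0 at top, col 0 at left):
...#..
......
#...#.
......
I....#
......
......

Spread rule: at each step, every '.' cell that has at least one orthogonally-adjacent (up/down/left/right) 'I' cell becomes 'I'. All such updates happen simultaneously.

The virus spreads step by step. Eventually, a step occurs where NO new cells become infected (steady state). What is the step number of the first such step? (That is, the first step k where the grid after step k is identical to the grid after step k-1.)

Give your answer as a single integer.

Step 0 (initial): 1 infected
Step 1: +3 new -> 4 infected
Step 2: +4 new -> 8 infected
Step 3: +5 new -> 13 infected
Step 4: +6 new -> 19 infected
Step 5: +7 new -> 26 infected
Step 6: +6 new -> 32 infected
Step 7: +3 new -> 35 infected
Step 8: +2 new -> 37 infected
Step 9: +1 new -> 38 infected
Step 10: +0 new -> 38 infected

Answer: 10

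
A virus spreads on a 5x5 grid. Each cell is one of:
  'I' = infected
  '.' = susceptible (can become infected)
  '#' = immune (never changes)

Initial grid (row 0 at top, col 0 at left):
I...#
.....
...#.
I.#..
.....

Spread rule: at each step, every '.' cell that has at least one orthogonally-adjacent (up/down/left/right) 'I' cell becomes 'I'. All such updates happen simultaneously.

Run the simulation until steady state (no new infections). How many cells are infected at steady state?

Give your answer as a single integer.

Answer: 22

Derivation:
Step 0 (initial): 2 infected
Step 1: +5 new -> 7 infected
Step 2: +4 new -> 11 infected
Step 3: +4 new -> 15 infected
Step 4: +2 new -> 17 infected
Step 5: +3 new -> 20 infected
Step 6: +2 new -> 22 infected
Step 7: +0 new -> 22 infected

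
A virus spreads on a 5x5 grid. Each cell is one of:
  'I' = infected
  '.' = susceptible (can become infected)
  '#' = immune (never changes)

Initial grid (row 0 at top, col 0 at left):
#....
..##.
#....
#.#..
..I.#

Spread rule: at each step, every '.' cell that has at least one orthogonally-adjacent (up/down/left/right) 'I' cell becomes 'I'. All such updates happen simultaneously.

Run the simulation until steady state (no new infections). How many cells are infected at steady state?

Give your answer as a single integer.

Step 0 (initial): 1 infected
Step 1: +2 new -> 3 infected
Step 2: +3 new -> 6 infected
Step 3: +3 new -> 9 infected
Step 4: +3 new -> 12 infected
Step 5: +3 new -> 15 infected
Step 6: +2 new -> 17 infected
Step 7: +1 new -> 18 infected
Step 8: +0 new -> 18 infected

Answer: 18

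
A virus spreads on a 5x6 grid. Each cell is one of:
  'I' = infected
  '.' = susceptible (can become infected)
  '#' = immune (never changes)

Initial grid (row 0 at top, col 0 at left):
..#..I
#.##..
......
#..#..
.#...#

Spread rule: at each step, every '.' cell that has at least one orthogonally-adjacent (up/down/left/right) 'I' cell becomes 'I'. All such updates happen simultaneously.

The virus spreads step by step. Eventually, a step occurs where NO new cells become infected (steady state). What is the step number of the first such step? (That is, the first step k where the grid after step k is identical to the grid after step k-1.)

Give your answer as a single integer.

Answer: 10

Derivation:
Step 0 (initial): 1 infected
Step 1: +2 new -> 3 infected
Step 2: +3 new -> 6 infected
Step 3: +2 new -> 8 infected
Step 4: +2 new -> 10 infected
Step 5: +2 new -> 12 infected
Step 6: +3 new -> 15 infected
Step 7: +4 new -> 19 infected
Step 8: +1 new -> 20 infected
Step 9: +1 new -> 21 infected
Step 10: +0 new -> 21 infected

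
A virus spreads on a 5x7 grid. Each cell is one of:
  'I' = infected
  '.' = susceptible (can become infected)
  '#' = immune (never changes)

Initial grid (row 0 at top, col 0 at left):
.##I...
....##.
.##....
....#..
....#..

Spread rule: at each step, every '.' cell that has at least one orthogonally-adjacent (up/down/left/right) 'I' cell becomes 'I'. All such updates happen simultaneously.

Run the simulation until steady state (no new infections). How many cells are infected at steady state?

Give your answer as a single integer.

Step 0 (initial): 1 infected
Step 1: +2 new -> 3 infected
Step 2: +3 new -> 6 infected
Step 3: +4 new -> 10 infected
Step 4: +5 new -> 15 infected
Step 5: +6 new -> 21 infected
Step 6: +4 new -> 25 infected
Step 7: +2 new -> 27 infected
Step 8: +0 new -> 27 infected

Answer: 27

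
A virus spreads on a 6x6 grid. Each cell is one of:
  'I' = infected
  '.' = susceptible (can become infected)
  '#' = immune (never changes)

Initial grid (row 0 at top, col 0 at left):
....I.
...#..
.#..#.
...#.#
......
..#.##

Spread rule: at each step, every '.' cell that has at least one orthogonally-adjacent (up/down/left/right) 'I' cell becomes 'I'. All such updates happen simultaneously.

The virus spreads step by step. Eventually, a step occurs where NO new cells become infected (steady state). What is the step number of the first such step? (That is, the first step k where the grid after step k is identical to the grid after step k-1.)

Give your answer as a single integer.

Answer: 10

Derivation:
Step 0 (initial): 1 infected
Step 1: +3 new -> 4 infected
Step 2: +2 new -> 6 infected
Step 3: +3 new -> 9 infected
Step 4: +3 new -> 12 infected
Step 5: +3 new -> 15 infected
Step 6: +3 new -> 18 infected
Step 7: +3 new -> 21 infected
Step 8: +4 new -> 25 infected
Step 9: +3 new -> 28 infected
Step 10: +0 new -> 28 infected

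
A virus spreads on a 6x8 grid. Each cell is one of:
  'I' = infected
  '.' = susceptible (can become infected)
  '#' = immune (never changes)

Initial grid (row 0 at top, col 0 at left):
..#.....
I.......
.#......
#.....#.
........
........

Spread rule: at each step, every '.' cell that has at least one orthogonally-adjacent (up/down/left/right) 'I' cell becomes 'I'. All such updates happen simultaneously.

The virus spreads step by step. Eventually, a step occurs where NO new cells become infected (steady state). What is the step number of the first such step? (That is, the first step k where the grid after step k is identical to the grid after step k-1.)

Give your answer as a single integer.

Step 0 (initial): 1 infected
Step 1: +3 new -> 4 infected
Step 2: +2 new -> 6 infected
Step 3: +2 new -> 8 infected
Step 4: +4 new -> 12 infected
Step 5: +6 new -> 18 infected
Step 6: +7 new -> 25 infected
Step 7: +8 new -> 33 infected
Step 8: +5 new -> 38 infected
Step 9: +3 new -> 41 infected
Step 10: +2 new -> 43 infected
Step 11: +1 new -> 44 infected
Step 12: +0 new -> 44 infected

Answer: 12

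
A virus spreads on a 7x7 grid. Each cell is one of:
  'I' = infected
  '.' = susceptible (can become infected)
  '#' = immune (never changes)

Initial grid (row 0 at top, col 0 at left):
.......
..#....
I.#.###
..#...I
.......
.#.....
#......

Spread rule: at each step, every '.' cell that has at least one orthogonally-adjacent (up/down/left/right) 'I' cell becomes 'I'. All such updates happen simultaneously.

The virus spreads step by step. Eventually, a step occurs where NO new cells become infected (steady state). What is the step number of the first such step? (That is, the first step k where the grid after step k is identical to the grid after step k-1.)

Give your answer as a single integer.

Answer: 9

Derivation:
Step 0 (initial): 2 infected
Step 1: +5 new -> 7 infected
Step 2: +7 new -> 14 infected
Step 3: +7 new -> 21 infected
Step 4: +6 new -> 27 infected
Step 5: +5 new -> 32 infected
Step 6: +4 new -> 36 infected
Step 7: +3 new -> 39 infected
Step 8: +2 new -> 41 infected
Step 9: +0 new -> 41 infected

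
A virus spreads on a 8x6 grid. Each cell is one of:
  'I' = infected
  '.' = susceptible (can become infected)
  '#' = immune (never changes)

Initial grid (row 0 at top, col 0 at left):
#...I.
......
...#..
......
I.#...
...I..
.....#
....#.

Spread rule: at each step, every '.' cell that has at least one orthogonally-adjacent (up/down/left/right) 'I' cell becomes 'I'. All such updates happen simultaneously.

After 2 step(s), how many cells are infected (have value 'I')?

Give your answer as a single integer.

Answer: 27

Derivation:
Step 0 (initial): 3 infected
Step 1: +10 new -> 13 infected
Step 2: +14 new -> 27 infected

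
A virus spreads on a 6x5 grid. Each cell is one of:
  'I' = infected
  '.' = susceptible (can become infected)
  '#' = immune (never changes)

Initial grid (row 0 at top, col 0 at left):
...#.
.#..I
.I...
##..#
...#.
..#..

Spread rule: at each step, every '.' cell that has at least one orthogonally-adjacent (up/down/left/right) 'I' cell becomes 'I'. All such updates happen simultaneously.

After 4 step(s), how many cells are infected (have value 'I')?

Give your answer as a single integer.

Answer: 17

Derivation:
Step 0 (initial): 2 infected
Step 1: +5 new -> 7 infected
Step 2: +4 new -> 11 infected
Step 3: +4 new -> 15 infected
Step 4: +2 new -> 17 infected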